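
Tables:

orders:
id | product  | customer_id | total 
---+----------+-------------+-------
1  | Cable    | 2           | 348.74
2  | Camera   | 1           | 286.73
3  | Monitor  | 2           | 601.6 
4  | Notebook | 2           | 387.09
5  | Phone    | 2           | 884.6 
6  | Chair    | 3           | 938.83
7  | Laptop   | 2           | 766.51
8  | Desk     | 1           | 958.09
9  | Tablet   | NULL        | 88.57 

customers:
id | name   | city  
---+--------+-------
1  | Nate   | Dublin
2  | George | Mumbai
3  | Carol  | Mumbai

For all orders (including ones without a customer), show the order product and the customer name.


LEFT JOIN keeps every row from orders (the left table); where customer_id has no match in customers, the customer columns become NULL. Walk through each order:
  - order 1 (Cable): customer_id=2 -> matches George
  - order 2 (Camera): customer_id=1 -> matches Nate
  - order 3 (Monitor): customer_id=2 -> matches George
  - order 4 (Notebook): customer_id=2 -> matches George
  - order 5 (Phone): customer_id=2 -> matches George
  - order 6 (Chair): customer_id=3 -> matches Carol
  - order 7 (Laptop): customer_id=2 -> matches George
  - order 8 (Desk): customer_id=1 -> matches Nate
  - order 9 (Tablet): customer_id=NULL, no match -> kept with NULL
All 9 rows appear; 1 has NULL customer.

SQL:
SELECT a.product, b.name AS customer
FROM orders a
LEFT JOIN customers b ON a.customer_id = b.id

Result:
product  | customer
---------+---------
Cable    | George  
Camera   | Nate    
Monitor  | George  
Notebook | George  
Phone    | George  
Chair    | Carol   
Laptop   | George  
Desk     | Nate    
Tablet   | NULL    


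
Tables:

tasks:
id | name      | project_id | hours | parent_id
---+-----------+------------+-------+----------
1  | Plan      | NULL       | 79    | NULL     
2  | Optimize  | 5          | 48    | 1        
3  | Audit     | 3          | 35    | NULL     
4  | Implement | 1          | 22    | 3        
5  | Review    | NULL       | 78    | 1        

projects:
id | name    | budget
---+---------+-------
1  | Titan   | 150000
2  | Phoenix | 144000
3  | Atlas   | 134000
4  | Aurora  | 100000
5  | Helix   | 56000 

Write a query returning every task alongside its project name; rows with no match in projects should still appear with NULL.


LEFT JOIN keeps every row from tasks (the left table); where project_id has no match in projects, the project columns become NULL. Walk through each task:
  - task 1 (Plan): project_id=NULL, no match -> kept with NULL
  - task 2 (Optimize): project_id=5 -> matches Helix
  - task 3 (Audit): project_id=3 -> matches Atlas
  - task 4 (Implement): project_id=1 -> matches Titan
  - task 5 (Review): project_id=NULL, no match -> kept with NULL
All 5 rows appear; 2 have NULL project.

SQL:
SELECT a.name, b.name AS project
FROM tasks a
LEFT JOIN projects b ON a.project_id = b.id

Result:
name      | project
----------+--------
Plan      | NULL   
Optimize  | Helix  
Audit     | Atlas  
Implement | Titan  
Review    | NULL   


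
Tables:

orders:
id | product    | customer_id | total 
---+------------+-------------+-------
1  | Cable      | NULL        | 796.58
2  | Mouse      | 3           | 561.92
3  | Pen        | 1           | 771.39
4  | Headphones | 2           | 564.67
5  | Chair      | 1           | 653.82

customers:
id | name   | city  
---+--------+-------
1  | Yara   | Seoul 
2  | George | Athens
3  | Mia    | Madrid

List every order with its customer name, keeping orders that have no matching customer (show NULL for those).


LEFT JOIN keeps every row from orders (the left table); where customer_id has no match in customers, the customer columns become NULL. Walk through each order:
  - order 1 (Cable): customer_id=NULL, no match -> kept with NULL
  - order 2 (Mouse): customer_id=3 -> matches Mia
  - order 3 (Pen): customer_id=1 -> matches Yara
  - order 4 (Headphones): customer_id=2 -> matches George
  - order 5 (Chair): customer_id=1 -> matches Yara
All 5 rows appear; 1 has NULL customer.

SQL:
SELECT a.product, b.name AS customer
FROM orders a
LEFT JOIN customers b ON a.customer_id = b.id

Result:
product    | customer
-----------+---------
Cable      | NULL    
Mouse      | Mia     
Pen        | Yara    
Headphones | George  
Chair      | Yara    


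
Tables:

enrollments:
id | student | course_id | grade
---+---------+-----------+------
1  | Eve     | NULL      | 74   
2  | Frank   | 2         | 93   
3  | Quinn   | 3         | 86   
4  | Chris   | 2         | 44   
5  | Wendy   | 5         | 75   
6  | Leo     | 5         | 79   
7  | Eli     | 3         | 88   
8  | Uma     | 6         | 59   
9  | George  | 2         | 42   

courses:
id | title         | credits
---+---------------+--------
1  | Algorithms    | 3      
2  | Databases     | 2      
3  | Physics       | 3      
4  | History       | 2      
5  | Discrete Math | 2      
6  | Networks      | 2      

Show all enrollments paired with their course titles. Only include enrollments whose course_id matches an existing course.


INNER JOIN keeps only enrollments rows whose course_id matches an id in courses. Walk through each enrollment:
  - enrollment 1 (Eve): course_id=NULL, no match -> dropped
  - enrollment 2 (Frank): course_id=2 -> matches Databases
  - enrollment 3 (Quinn): course_id=3 -> matches Physics
  - enrollment 4 (Chris): course_id=2 -> matches Databases
  - enrollment 5 (Wendy): course_id=5 -> matches Discrete Math
  - enrollment 6 (Leo): course_id=5 -> matches Discrete Math
  - enrollment 7 (Eli): course_id=3 -> matches Physics
  - enrollment 8 (Uma): course_id=6 -> matches Networks
  - enrollment 9 (George): course_id=2 -> matches Databases
So 1 of 9 rows is dropped.

SQL:
SELECT a.student, b.title AS course
FROM enrollments a
INNER JOIN courses b ON a.course_id = b.id

Result:
student | course       
--------+--------------
Frank   | Databases    
Quinn   | Physics      
Chris   | Databases    
Wendy   | Discrete Math
Leo     | Discrete Math
Eli     | Physics      
Uma     | Networks     
George  | Databases    


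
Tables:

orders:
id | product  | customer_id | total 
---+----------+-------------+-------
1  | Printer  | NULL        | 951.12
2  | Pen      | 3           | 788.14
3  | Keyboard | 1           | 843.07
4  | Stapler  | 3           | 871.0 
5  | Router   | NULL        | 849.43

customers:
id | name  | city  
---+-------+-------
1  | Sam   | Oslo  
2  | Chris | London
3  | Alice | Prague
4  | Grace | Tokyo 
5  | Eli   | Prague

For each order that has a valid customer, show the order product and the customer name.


INNER JOIN keeps only orders rows whose customer_id matches an id in customers. Walk through each order:
  - order 1 (Printer): customer_id=NULL, no match -> dropped
  - order 2 (Pen): customer_id=3 -> matches Alice
  - order 3 (Keyboard): customer_id=1 -> matches Sam
  - order 4 (Stapler): customer_id=3 -> matches Alice
  - order 5 (Router): customer_id=NULL, no match -> dropped
So 2 of 5 rows are dropped.

SQL:
SELECT a.product, b.name AS customer
FROM orders a
INNER JOIN customers b ON a.customer_id = b.id

Result:
product  | customer
---------+---------
Pen      | Alice   
Keyboard | Sam     
Stapler  | Alice   


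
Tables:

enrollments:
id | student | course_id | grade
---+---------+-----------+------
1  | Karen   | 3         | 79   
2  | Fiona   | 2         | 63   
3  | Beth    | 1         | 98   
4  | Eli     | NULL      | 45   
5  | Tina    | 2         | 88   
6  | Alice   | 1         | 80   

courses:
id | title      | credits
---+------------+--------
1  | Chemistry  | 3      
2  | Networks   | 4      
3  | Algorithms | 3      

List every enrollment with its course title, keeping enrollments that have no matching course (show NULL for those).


LEFT JOIN keeps every row from enrollments (the left table); where course_id has no match in courses, the course columns become NULL. Walk through each enrollment:
  - enrollment 1 (Karen): course_id=3 -> matches Algorithms
  - enrollment 2 (Fiona): course_id=2 -> matches Networks
  - enrollment 3 (Beth): course_id=1 -> matches Chemistry
  - enrollment 4 (Eli): course_id=NULL, no match -> kept with NULL
  - enrollment 5 (Tina): course_id=2 -> matches Networks
  - enrollment 6 (Alice): course_id=1 -> matches Chemistry
All 6 rows appear; 1 has NULL course.

SQL:
SELECT a.student, b.title AS course
FROM enrollments a
LEFT JOIN courses b ON a.course_id = b.id

Result:
student | course    
--------+-----------
Karen   | Algorithms
Fiona   | Networks  
Beth    | Chemistry 
Eli     | NULL      
Tina    | Networks  
Alice   | Chemistry 


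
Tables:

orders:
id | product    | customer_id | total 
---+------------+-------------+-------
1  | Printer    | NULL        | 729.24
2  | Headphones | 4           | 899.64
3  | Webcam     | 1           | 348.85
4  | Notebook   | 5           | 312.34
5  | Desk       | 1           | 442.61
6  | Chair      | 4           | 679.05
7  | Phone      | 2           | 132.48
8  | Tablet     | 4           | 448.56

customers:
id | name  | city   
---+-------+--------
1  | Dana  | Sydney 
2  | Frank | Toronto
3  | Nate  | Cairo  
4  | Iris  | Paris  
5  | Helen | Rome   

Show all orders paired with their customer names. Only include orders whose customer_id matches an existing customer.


INNER JOIN keeps only orders rows whose customer_id matches an id in customers. Walk through each order:
  - order 1 (Printer): customer_id=NULL, no match -> dropped
  - order 2 (Headphones): customer_id=4 -> matches Iris
  - order 3 (Webcam): customer_id=1 -> matches Dana
  - order 4 (Notebook): customer_id=5 -> matches Helen
  - order 5 (Desk): customer_id=1 -> matches Dana
  - order 6 (Chair): customer_id=4 -> matches Iris
  - order 7 (Phone): customer_id=2 -> matches Frank
  - order 8 (Tablet): customer_id=4 -> matches Iris
So 1 of 8 rows is dropped.

SQL:
SELECT a.product, b.name AS customer
FROM orders a
INNER JOIN customers b ON a.customer_id = b.id

Result:
product    | customer
-----------+---------
Headphones | Iris    
Webcam     | Dana    
Notebook   | Helen   
Desk       | Dana    
Chair      | Iris    
Phone      | Frank   
Tablet     | Iris    


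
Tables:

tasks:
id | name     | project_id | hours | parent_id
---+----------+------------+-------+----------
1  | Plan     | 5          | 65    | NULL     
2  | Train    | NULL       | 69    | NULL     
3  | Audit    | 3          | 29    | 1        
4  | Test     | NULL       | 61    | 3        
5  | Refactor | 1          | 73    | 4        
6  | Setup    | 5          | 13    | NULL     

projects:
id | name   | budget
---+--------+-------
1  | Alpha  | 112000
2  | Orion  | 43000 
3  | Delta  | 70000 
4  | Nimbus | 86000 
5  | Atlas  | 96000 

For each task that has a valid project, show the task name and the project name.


INNER JOIN keeps only tasks rows whose project_id matches an id in projects. Walk through each task:
  - task 1 (Plan): project_id=5 -> matches Atlas
  - task 2 (Train): project_id=NULL, no match -> dropped
  - task 3 (Audit): project_id=3 -> matches Delta
  - task 4 (Test): project_id=NULL, no match -> dropped
  - task 5 (Refactor): project_id=1 -> matches Alpha
  - task 6 (Setup): project_id=5 -> matches Atlas
So 2 of 6 rows are dropped.

SQL:
SELECT a.name, b.name AS project
FROM tasks a
INNER JOIN projects b ON a.project_id = b.id

Result:
name     | project
---------+--------
Plan     | Atlas  
Audit    | Delta  
Refactor | Alpha  
Setup    | Atlas  


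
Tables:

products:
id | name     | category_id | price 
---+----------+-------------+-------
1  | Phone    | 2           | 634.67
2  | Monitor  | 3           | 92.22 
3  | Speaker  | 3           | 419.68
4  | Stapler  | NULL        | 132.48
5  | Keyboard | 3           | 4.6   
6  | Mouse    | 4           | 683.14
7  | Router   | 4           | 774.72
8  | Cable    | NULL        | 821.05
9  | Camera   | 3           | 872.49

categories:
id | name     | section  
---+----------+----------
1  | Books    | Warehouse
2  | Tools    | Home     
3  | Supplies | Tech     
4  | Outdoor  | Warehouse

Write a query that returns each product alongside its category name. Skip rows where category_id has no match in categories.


INNER JOIN keeps only products rows whose category_id matches an id in categories. Walk through each product:
  - product 1 (Phone): category_id=2 -> matches Tools
  - product 2 (Monitor): category_id=3 -> matches Supplies
  - product 3 (Speaker): category_id=3 -> matches Supplies
  - product 4 (Stapler): category_id=NULL, no match -> dropped
  - product 5 (Keyboard): category_id=3 -> matches Supplies
  - product 6 (Mouse): category_id=4 -> matches Outdoor
  - product 7 (Router): category_id=4 -> matches Outdoor
  - product 8 (Cable): category_id=NULL, no match -> dropped
  - product 9 (Camera): category_id=3 -> matches Supplies
So 2 of 9 rows are dropped.

SQL:
SELECT a.name, b.name AS category
FROM products a
INNER JOIN categories b ON a.category_id = b.id

Result:
name     | category
---------+---------
Phone    | Tools   
Monitor  | Supplies
Speaker  | Supplies
Keyboard | Supplies
Mouse    | Outdoor 
Router   | Outdoor 
Camera   | Supplies


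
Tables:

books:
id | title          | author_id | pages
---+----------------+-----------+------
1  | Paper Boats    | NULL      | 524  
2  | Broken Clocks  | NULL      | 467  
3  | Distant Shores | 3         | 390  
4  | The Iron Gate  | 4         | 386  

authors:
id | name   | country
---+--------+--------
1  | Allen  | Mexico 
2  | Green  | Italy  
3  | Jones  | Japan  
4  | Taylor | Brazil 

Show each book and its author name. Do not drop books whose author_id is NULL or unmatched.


LEFT JOIN keeps every row from books (the left table); where author_id has no match in authors, the author columns become NULL. Walk through each book:
  - book 1 (Paper Boats): author_id=NULL, no match -> kept with NULL
  - book 2 (Broken Clocks): author_id=NULL, no match -> kept with NULL
  - book 3 (Distant Shores): author_id=3 -> matches Jones
  - book 4 (The Iron Gate): author_id=4 -> matches Taylor
All 4 rows appear; 2 have NULL author.

SQL:
SELECT a.title, b.name AS author
FROM books a
LEFT JOIN authors b ON a.author_id = b.id

Result:
title          | author
---------------+-------
Paper Boats    | NULL  
Broken Clocks  | NULL  
Distant Shores | Jones 
The Iron Gate  | Taylor


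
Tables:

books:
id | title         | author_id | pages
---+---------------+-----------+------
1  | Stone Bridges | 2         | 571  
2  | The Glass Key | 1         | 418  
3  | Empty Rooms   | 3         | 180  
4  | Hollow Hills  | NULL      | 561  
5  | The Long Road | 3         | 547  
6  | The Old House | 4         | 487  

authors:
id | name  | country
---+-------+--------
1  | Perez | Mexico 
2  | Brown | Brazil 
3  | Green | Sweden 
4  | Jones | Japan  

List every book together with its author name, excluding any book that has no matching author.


INNER JOIN keeps only books rows whose author_id matches an id in authors. Walk through each book:
  - book 1 (Stone Bridges): author_id=2 -> matches Brown
  - book 2 (The Glass Key): author_id=1 -> matches Perez
  - book 3 (Empty Rooms): author_id=3 -> matches Green
  - book 4 (Hollow Hills): author_id=NULL, no match -> dropped
  - book 5 (The Long Road): author_id=3 -> matches Green
  - book 6 (The Old House): author_id=4 -> matches Jones
So 1 of 6 rows is dropped.

SQL:
SELECT a.title, b.name AS author
FROM books a
INNER JOIN authors b ON a.author_id = b.id

Result:
title         | author
--------------+-------
Stone Bridges | Brown 
The Glass Key | Perez 
Empty Rooms   | Green 
The Long Road | Green 
The Old House | Jones 


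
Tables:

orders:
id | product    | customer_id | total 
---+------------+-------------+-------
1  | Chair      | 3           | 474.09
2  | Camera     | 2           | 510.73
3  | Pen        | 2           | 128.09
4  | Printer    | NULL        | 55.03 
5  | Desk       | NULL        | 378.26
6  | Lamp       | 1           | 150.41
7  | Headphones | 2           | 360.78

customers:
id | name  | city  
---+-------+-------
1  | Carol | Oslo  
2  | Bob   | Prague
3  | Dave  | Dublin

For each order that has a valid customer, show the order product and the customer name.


INNER JOIN keeps only orders rows whose customer_id matches an id in customers. Walk through each order:
  - order 1 (Chair): customer_id=3 -> matches Dave
  - order 2 (Camera): customer_id=2 -> matches Bob
  - order 3 (Pen): customer_id=2 -> matches Bob
  - order 4 (Printer): customer_id=NULL, no match -> dropped
  - order 5 (Desk): customer_id=NULL, no match -> dropped
  - order 6 (Lamp): customer_id=1 -> matches Carol
  - order 7 (Headphones): customer_id=2 -> matches Bob
So 2 of 7 rows are dropped.

SQL:
SELECT a.product, b.name AS customer
FROM orders a
INNER JOIN customers b ON a.customer_id = b.id

Result:
product    | customer
-----------+---------
Chair      | Dave    
Camera     | Bob     
Pen        | Bob     
Lamp       | Carol   
Headphones | Bob     


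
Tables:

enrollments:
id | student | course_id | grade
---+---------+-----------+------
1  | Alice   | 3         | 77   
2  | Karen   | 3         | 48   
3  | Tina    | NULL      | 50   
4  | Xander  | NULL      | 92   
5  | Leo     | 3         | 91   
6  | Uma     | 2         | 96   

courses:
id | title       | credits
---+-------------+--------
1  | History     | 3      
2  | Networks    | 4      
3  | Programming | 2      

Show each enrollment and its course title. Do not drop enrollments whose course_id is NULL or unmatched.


LEFT JOIN keeps every row from enrollments (the left table); where course_id has no match in courses, the course columns become NULL. Walk through each enrollment:
  - enrollment 1 (Alice): course_id=3 -> matches Programming
  - enrollment 2 (Karen): course_id=3 -> matches Programming
  - enrollment 3 (Tina): course_id=NULL, no match -> kept with NULL
  - enrollment 4 (Xander): course_id=NULL, no match -> kept with NULL
  - enrollment 5 (Leo): course_id=3 -> matches Programming
  - enrollment 6 (Uma): course_id=2 -> matches Networks
All 6 rows appear; 2 have NULL course.

SQL:
SELECT a.student, b.title AS course
FROM enrollments a
LEFT JOIN courses b ON a.course_id = b.id

Result:
student | course     
--------+------------
Alice   | Programming
Karen   | Programming
Tina    | NULL       
Xander  | NULL       
Leo     | Programming
Uma     | Networks   


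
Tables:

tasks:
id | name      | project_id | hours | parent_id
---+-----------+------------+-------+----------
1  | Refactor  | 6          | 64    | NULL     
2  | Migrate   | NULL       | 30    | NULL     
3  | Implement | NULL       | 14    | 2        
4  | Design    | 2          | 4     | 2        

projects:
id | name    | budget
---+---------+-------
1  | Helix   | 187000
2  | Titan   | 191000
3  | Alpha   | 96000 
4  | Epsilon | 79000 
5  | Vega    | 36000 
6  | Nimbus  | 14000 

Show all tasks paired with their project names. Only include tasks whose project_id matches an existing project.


INNER JOIN keeps only tasks rows whose project_id matches an id in projects. Walk through each task:
  - task 1 (Refactor): project_id=6 -> matches Nimbus
  - task 2 (Migrate): project_id=NULL, no match -> dropped
  - task 3 (Implement): project_id=NULL, no match -> dropped
  - task 4 (Design): project_id=2 -> matches Titan
So 2 of 4 rows are dropped.

SQL:
SELECT a.name, b.name AS project
FROM tasks a
INNER JOIN projects b ON a.project_id = b.id

Result:
name     | project
---------+--------
Refactor | Nimbus 
Design   | Titan  


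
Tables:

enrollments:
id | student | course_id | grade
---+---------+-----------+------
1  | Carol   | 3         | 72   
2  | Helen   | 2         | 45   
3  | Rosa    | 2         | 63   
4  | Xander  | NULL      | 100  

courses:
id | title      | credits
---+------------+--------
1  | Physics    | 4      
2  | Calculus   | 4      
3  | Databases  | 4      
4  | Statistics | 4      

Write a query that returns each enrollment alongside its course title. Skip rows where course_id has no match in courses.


INNER JOIN keeps only enrollments rows whose course_id matches an id in courses. Walk through each enrollment:
  - enrollment 1 (Carol): course_id=3 -> matches Databases
  - enrollment 2 (Helen): course_id=2 -> matches Calculus
  - enrollment 3 (Rosa): course_id=2 -> matches Calculus
  - enrollment 4 (Xander): course_id=NULL, no match -> dropped
So 1 of 4 rows is dropped.

SQL:
SELECT a.student, b.title AS course
FROM enrollments a
INNER JOIN courses b ON a.course_id = b.id

Result:
student | course   
--------+----------
Carol   | Databases
Helen   | Calculus 
Rosa    | Calculus 


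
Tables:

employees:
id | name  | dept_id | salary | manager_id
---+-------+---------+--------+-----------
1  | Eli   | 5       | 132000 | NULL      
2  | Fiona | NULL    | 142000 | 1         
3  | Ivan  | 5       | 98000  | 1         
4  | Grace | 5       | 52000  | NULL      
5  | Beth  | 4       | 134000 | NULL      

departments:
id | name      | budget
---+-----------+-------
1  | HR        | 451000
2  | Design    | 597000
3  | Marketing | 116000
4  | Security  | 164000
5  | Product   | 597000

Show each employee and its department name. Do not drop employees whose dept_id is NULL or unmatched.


LEFT JOIN keeps every row from employees (the left table); where dept_id has no match in departments, the department columns become NULL. Walk through each employee:
  - employee 1 (Eli): dept_id=5 -> matches Product
  - employee 2 (Fiona): dept_id=NULL, no match -> kept with NULL
  - employee 3 (Ivan): dept_id=5 -> matches Product
  - employee 4 (Grace): dept_id=5 -> matches Product
  - employee 5 (Beth): dept_id=4 -> matches Security
All 5 rows appear; 1 has NULL department.

SQL:
SELECT a.name, b.name AS department
FROM employees a
LEFT JOIN departments b ON a.dept_id = b.id

Result:
name  | department
------+-----------
Eli   | Product   
Fiona | NULL      
Ivan  | Product   
Grace | Product   
Beth  | Security  


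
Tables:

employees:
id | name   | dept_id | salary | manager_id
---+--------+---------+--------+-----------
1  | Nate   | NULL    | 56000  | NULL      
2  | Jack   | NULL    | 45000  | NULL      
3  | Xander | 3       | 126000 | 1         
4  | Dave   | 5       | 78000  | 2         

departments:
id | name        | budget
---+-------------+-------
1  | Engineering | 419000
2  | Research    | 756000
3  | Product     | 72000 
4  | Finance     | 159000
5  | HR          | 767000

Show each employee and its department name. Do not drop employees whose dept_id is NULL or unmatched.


LEFT JOIN keeps every row from employees (the left table); where dept_id has no match in departments, the department columns become NULL. Walk through each employee:
  - employee 1 (Nate): dept_id=NULL, no match -> kept with NULL
  - employee 2 (Jack): dept_id=NULL, no match -> kept with NULL
  - employee 3 (Xander): dept_id=3 -> matches Product
  - employee 4 (Dave): dept_id=5 -> matches HR
All 4 rows appear; 2 have NULL department.

SQL:
SELECT a.name, b.name AS department
FROM employees a
LEFT JOIN departments b ON a.dept_id = b.id

Result:
name   | department
-------+-----------
Nate   | NULL      
Jack   | NULL      
Xander | Product   
Dave   | HR        


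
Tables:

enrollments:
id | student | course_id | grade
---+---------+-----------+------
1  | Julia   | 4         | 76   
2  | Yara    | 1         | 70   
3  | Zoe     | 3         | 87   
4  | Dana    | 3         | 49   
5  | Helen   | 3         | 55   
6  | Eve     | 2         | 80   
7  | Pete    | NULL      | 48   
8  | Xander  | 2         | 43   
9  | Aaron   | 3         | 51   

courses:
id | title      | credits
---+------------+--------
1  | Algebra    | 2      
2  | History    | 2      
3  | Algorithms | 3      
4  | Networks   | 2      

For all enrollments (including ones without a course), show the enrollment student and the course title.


LEFT JOIN keeps every row from enrollments (the left table); where course_id has no match in courses, the course columns become NULL. Walk through each enrollment:
  - enrollment 1 (Julia): course_id=4 -> matches Networks
  - enrollment 2 (Yara): course_id=1 -> matches Algebra
  - enrollment 3 (Zoe): course_id=3 -> matches Algorithms
  - enrollment 4 (Dana): course_id=3 -> matches Algorithms
  - enrollment 5 (Helen): course_id=3 -> matches Algorithms
  - enrollment 6 (Eve): course_id=2 -> matches History
  - enrollment 7 (Pete): course_id=NULL, no match -> kept with NULL
  - enrollment 8 (Xander): course_id=2 -> matches History
  - enrollment 9 (Aaron): course_id=3 -> matches Algorithms
All 9 rows appear; 1 has NULL course.

SQL:
SELECT a.student, b.title AS course
FROM enrollments a
LEFT JOIN courses b ON a.course_id = b.id

Result:
student | course    
--------+-----------
Julia   | Networks  
Yara    | Algebra   
Zoe     | Algorithms
Dana    | Algorithms
Helen   | Algorithms
Eve     | History   
Pete    | NULL      
Xander  | History   
Aaron   | Algorithms


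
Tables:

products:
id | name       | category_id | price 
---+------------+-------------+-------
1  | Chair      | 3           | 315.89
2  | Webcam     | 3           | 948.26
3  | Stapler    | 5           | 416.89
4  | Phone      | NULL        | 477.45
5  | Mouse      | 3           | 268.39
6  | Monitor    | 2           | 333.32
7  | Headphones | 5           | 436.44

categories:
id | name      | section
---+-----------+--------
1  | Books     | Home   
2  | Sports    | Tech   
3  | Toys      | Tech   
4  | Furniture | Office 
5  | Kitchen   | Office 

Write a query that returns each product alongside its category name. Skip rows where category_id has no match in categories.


INNER JOIN keeps only products rows whose category_id matches an id in categories. Walk through each product:
  - product 1 (Chair): category_id=3 -> matches Toys
  - product 2 (Webcam): category_id=3 -> matches Toys
  - product 3 (Stapler): category_id=5 -> matches Kitchen
  - product 4 (Phone): category_id=NULL, no match -> dropped
  - product 5 (Mouse): category_id=3 -> matches Toys
  - product 6 (Monitor): category_id=2 -> matches Sports
  - product 7 (Headphones): category_id=5 -> matches Kitchen
So 1 of 7 rows is dropped.

SQL:
SELECT a.name, b.name AS category
FROM products a
INNER JOIN categories b ON a.category_id = b.id

Result:
name       | category
-----------+---------
Chair      | Toys    
Webcam     | Toys    
Stapler    | Kitchen 
Mouse      | Toys    
Monitor    | Sports  
Headphones | Kitchen 


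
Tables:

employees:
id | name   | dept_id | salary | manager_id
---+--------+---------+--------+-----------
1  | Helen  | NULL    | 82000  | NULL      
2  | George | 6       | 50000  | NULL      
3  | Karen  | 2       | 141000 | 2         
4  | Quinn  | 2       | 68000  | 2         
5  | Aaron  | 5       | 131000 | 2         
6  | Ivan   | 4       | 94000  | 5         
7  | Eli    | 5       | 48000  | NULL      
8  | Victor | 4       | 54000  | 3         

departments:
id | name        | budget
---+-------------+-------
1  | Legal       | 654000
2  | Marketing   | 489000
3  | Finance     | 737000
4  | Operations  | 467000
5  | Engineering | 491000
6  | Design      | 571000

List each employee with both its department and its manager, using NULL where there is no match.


Two LEFT JOINs from the same base table employees: one to departments via dept_id, one to employees itself via manager_id. Both are LEFT so every employee is preserved.
Match against departments:
  - employee 1 (Helen): dept_id=NULL, no match -> kept with NULL
  - employee 2 (George): dept_id=6 -> matches Design
  - employee 3 (Karen): dept_id=2 -> matches Marketing
  - employee 4 (Quinn): dept_id=2 -> matches Marketing
  - employee 5 (Aaron): dept_id=5 -> matches Engineering
  - employee 6 (Ivan): dept_id=4 -> matches Operations
  - employee 7 (Eli): dept_id=5 -> matches Engineering
  - employee 8 (Victor): dept_id=4 -> matches Operations
Match against employees (self):
  - employee 1 (Helen): manager_id=NULL -> NULL
  - employee 2 (George): manager_id=NULL -> NULL
  - employee 3 (Karen): manager_id=2 -> George
  - employee 4 (Quinn): manager_id=2 -> George
  - employee 5 (Aaron): manager_id=2 -> George
  - employee 6 (Ivan): manager_id=5 -> Aaron
  - employee 7 (Eli): manager_id=NULL -> NULL
  - employee 8 (Victor): manager_id=3 -> Karen

SQL:
SELECT a.name, b.name AS department, c.name AS manager
FROM employees a
LEFT JOIN departments b ON a.dept_id = b.id
LEFT JOIN employees c ON a.manager_id = c.id

Result:
name   | department  | manager
-------+-------------+--------
Helen  | NULL        | NULL   
George | Design      | NULL   
Karen  | Marketing   | George 
Quinn  | Marketing   | George 
Aaron  | Engineering | George 
Ivan   | Operations  | Aaron  
Eli    | Engineering | NULL   
Victor | Operations  | Karen  


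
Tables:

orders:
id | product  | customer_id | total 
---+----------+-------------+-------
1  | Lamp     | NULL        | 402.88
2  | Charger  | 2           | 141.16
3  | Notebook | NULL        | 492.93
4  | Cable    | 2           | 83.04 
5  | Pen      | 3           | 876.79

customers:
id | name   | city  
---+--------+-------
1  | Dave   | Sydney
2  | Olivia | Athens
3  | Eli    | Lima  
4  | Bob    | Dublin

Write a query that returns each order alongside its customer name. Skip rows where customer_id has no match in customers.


INNER JOIN keeps only orders rows whose customer_id matches an id in customers. Walk through each order:
  - order 1 (Lamp): customer_id=NULL, no match -> dropped
  - order 2 (Charger): customer_id=2 -> matches Olivia
  - order 3 (Notebook): customer_id=NULL, no match -> dropped
  - order 4 (Cable): customer_id=2 -> matches Olivia
  - order 5 (Pen): customer_id=3 -> matches Eli
So 2 of 5 rows are dropped.

SQL:
SELECT a.product, b.name AS customer
FROM orders a
INNER JOIN customers b ON a.customer_id = b.id

Result:
product | customer
--------+---------
Charger | Olivia  
Cable   | Olivia  
Pen     | Eli     


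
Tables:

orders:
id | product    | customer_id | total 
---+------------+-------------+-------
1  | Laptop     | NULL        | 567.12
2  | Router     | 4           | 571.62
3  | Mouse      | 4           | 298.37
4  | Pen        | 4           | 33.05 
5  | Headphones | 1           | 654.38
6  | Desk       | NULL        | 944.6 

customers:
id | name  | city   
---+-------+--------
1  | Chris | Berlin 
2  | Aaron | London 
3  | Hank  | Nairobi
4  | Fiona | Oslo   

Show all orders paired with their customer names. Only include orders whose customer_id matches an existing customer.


INNER JOIN keeps only orders rows whose customer_id matches an id in customers. Walk through each order:
  - order 1 (Laptop): customer_id=NULL, no match -> dropped
  - order 2 (Router): customer_id=4 -> matches Fiona
  - order 3 (Mouse): customer_id=4 -> matches Fiona
  - order 4 (Pen): customer_id=4 -> matches Fiona
  - order 5 (Headphones): customer_id=1 -> matches Chris
  - order 6 (Desk): customer_id=NULL, no match -> dropped
So 2 of 6 rows are dropped.

SQL:
SELECT a.product, b.name AS customer
FROM orders a
INNER JOIN customers b ON a.customer_id = b.id

Result:
product    | customer
-----------+---------
Router     | Fiona   
Mouse      | Fiona   
Pen        | Fiona   
Headphones | Chris   


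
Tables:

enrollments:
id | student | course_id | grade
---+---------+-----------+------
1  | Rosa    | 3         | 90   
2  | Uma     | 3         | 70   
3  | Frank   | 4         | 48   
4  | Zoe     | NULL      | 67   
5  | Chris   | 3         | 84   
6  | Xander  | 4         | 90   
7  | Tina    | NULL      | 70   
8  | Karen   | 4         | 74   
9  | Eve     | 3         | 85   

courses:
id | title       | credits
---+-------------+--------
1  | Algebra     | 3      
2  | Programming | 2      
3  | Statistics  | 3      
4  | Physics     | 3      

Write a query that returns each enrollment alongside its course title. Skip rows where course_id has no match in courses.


INNER JOIN keeps only enrollments rows whose course_id matches an id in courses. Walk through each enrollment:
  - enrollment 1 (Rosa): course_id=3 -> matches Statistics
  - enrollment 2 (Uma): course_id=3 -> matches Statistics
  - enrollment 3 (Frank): course_id=4 -> matches Physics
  - enrollment 4 (Zoe): course_id=NULL, no match -> dropped
  - enrollment 5 (Chris): course_id=3 -> matches Statistics
  - enrollment 6 (Xander): course_id=4 -> matches Physics
  - enrollment 7 (Tina): course_id=NULL, no match -> dropped
  - enrollment 8 (Karen): course_id=4 -> matches Physics
  - enrollment 9 (Eve): course_id=3 -> matches Statistics
So 2 of 9 rows are dropped.

SQL:
SELECT a.student, b.title AS course
FROM enrollments a
INNER JOIN courses b ON a.course_id = b.id

Result:
student | course    
--------+-----------
Rosa    | Statistics
Uma     | Statistics
Frank   | Physics   
Chris   | Statistics
Xander  | Physics   
Karen   | Physics   
Eve     | Statistics


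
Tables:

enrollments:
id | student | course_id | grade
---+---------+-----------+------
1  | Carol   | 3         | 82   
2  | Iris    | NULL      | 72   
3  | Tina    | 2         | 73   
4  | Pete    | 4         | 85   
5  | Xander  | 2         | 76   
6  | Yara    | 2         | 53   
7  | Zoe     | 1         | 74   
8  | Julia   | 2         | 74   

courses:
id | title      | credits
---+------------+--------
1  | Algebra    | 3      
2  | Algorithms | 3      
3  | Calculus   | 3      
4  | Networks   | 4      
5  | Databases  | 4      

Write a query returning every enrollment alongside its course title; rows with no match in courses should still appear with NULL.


LEFT JOIN keeps every row from enrollments (the left table); where course_id has no match in courses, the course columns become NULL. Walk through each enrollment:
  - enrollment 1 (Carol): course_id=3 -> matches Calculus
  - enrollment 2 (Iris): course_id=NULL, no match -> kept with NULL
  - enrollment 3 (Tina): course_id=2 -> matches Algorithms
  - enrollment 4 (Pete): course_id=4 -> matches Networks
  - enrollment 5 (Xander): course_id=2 -> matches Algorithms
  - enrollment 6 (Yara): course_id=2 -> matches Algorithms
  - enrollment 7 (Zoe): course_id=1 -> matches Algebra
  - enrollment 8 (Julia): course_id=2 -> matches Algorithms
All 8 rows appear; 1 has NULL course.

SQL:
SELECT a.student, b.title AS course
FROM enrollments a
LEFT JOIN courses b ON a.course_id = b.id

Result:
student | course    
--------+-----------
Carol   | Calculus  
Iris    | NULL      
Tina    | Algorithms
Pete    | Networks  
Xander  | Algorithms
Yara    | Algorithms
Zoe     | Algebra   
Julia   | Algorithms


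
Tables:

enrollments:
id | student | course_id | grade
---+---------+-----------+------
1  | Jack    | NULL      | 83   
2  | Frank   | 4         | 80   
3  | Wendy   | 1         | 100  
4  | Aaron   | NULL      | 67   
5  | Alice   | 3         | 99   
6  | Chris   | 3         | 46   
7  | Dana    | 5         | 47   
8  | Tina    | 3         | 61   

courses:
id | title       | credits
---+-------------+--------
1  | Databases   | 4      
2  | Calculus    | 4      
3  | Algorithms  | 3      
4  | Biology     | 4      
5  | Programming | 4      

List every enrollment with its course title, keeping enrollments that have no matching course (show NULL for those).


LEFT JOIN keeps every row from enrollments (the left table); where course_id has no match in courses, the course columns become NULL. Walk through each enrollment:
  - enrollment 1 (Jack): course_id=NULL, no match -> kept with NULL
  - enrollment 2 (Frank): course_id=4 -> matches Biology
  - enrollment 3 (Wendy): course_id=1 -> matches Databases
  - enrollment 4 (Aaron): course_id=NULL, no match -> kept with NULL
  - enrollment 5 (Alice): course_id=3 -> matches Algorithms
  - enrollment 6 (Chris): course_id=3 -> matches Algorithms
  - enrollment 7 (Dana): course_id=5 -> matches Programming
  - enrollment 8 (Tina): course_id=3 -> matches Algorithms
All 8 rows appear; 2 have NULL course.

SQL:
SELECT a.student, b.title AS course
FROM enrollments a
LEFT JOIN courses b ON a.course_id = b.id

Result:
student | course     
--------+------------
Jack    | NULL       
Frank   | Biology    
Wendy   | Databases  
Aaron   | NULL       
Alice   | Algorithms 
Chris   | Algorithms 
Dana    | Programming
Tina    | Algorithms 


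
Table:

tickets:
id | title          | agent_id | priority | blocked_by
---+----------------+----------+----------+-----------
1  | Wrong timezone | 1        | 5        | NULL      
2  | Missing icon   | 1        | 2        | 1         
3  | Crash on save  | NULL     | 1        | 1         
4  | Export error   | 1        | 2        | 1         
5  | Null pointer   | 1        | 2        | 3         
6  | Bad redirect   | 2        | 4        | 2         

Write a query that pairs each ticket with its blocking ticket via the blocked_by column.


This is a self-join: tickets is joined to a second copy of itself, matching each row's blocked_by to another row's id. Use LEFT JOIN so rows with blocked_by=NULL are kept.
  - ticket 1 (Wrong timezone): blocked_by=NULL -> NULL
  - ticket 2 (Missing icon): blocked_by=1 -> Wrong timezone
  - ticket 3 (Crash on save): blocked_by=1 -> Wrong timezone
  - ticket 4 (Export error): blocked_by=1 -> Wrong timezone
  - ticket 5 (Null pointer): blocked_by=3 -> Crash on save
  - ticket 6 (Bad redirect): blocked_by=2 -> Missing icon

SQL:
SELECT a.title AS item, b.title AS blocked_by
FROM tickets a
LEFT JOIN tickets b ON a.blocked_by = b.id

Result:
item           | blocked_by    
---------------+---------------
Wrong timezone | NULL          
Missing icon   | Wrong timezone
Crash on save  | Wrong timezone
Export error   | Wrong timezone
Null pointer   | Crash on save 
Bad redirect   | Missing icon  


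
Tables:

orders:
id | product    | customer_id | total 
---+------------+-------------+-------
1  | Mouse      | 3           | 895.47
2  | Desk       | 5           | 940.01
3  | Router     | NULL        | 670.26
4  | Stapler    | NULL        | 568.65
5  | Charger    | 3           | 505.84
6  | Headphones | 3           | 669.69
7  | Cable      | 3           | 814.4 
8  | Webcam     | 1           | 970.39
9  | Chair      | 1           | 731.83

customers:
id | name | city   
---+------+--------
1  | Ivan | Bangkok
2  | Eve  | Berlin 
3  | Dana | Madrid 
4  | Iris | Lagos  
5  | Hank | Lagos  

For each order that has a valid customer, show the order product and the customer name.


INNER JOIN keeps only orders rows whose customer_id matches an id in customers. Walk through each order:
  - order 1 (Mouse): customer_id=3 -> matches Dana
  - order 2 (Desk): customer_id=5 -> matches Hank
  - order 3 (Router): customer_id=NULL, no match -> dropped
  - order 4 (Stapler): customer_id=NULL, no match -> dropped
  - order 5 (Charger): customer_id=3 -> matches Dana
  - order 6 (Headphones): customer_id=3 -> matches Dana
  - order 7 (Cable): customer_id=3 -> matches Dana
  - order 8 (Webcam): customer_id=1 -> matches Ivan
  - order 9 (Chair): customer_id=1 -> matches Ivan
So 2 of 9 rows are dropped.

SQL:
SELECT a.product, b.name AS customer
FROM orders a
INNER JOIN customers b ON a.customer_id = b.id

Result:
product    | customer
-----------+---------
Mouse      | Dana    
Desk       | Hank    
Charger    | Dana    
Headphones | Dana    
Cable      | Dana    
Webcam     | Ivan    
Chair      | Ivan    


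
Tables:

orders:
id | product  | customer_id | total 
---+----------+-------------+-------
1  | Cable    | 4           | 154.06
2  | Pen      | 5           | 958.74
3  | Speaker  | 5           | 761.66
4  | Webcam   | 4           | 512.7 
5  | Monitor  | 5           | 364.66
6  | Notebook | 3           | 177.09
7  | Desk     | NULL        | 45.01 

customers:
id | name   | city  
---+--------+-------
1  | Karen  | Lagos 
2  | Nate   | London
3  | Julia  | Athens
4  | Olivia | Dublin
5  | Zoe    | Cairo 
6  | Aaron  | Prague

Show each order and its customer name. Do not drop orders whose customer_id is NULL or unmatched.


LEFT JOIN keeps every row from orders (the left table); where customer_id has no match in customers, the customer columns become NULL. Walk through each order:
  - order 1 (Cable): customer_id=4 -> matches Olivia
  - order 2 (Pen): customer_id=5 -> matches Zoe
  - order 3 (Speaker): customer_id=5 -> matches Zoe
  - order 4 (Webcam): customer_id=4 -> matches Olivia
  - order 5 (Monitor): customer_id=5 -> matches Zoe
  - order 6 (Notebook): customer_id=3 -> matches Julia
  - order 7 (Desk): customer_id=NULL, no match -> kept with NULL
All 7 rows appear; 1 has NULL customer.

SQL:
SELECT a.product, b.name AS customer
FROM orders a
LEFT JOIN customers b ON a.customer_id = b.id

Result:
product  | customer
---------+---------
Cable    | Olivia  
Pen      | Zoe     
Speaker  | Zoe     
Webcam   | Olivia  
Monitor  | Zoe     
Notebook | Julia   
Desk     | NULL    
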